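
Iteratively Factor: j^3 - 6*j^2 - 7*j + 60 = (j - 4)*(j^2 - 2*j - 15) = (j - 4)*(j + 3)*(j - 5)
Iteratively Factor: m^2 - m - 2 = (m - 2)*(m + 1)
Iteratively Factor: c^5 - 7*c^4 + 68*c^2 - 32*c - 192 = (c + 2)*(c^4 - 9*c^3 + 18*c^2 + 32*c - 96) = (c - 3)*(c + 2)*(c^3 - 6*c^2 + 32) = (c - 3)*(c + 2)^2*(c^2 - 8*c + 16) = (c - 4)*(c - 3)*(c + 2)^2*(c - 4)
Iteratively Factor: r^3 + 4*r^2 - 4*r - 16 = (r + 2)*(r^2 + 2*r - 8) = (r + 2)*(r + 4)*(r - 2)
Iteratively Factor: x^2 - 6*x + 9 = (x - 3)*(x - 3)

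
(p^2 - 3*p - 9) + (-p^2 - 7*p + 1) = -10*p - 8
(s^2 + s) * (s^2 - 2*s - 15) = s^4 - s^3 - 17*s^2 - 15*s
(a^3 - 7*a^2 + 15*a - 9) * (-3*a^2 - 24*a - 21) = -3*a^5 - 3*a^4 + 102*a^3 - 186*a^2 - 99*a + 189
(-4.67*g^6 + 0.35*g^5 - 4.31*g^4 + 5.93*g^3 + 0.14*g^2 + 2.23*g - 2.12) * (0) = 0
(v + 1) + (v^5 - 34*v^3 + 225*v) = v^5 - 34*v^3 + 226*v + 1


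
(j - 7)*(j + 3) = j^2 - 4*j - 21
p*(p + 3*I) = p^2 + 3*I*p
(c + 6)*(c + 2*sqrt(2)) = c^2 + 2*sqrt(2)*c + 6*c + 12*sqrt(2)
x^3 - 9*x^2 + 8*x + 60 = (x - 6)*(x - 5)*(x + 2)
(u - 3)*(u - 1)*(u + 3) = u^3 - u^2 - 9*u + 9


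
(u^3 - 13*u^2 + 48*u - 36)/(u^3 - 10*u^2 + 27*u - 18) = (u - 6)/(u - 3)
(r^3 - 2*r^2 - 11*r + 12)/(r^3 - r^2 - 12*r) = (r - 1)/r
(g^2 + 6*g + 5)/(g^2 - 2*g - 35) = (g + 1)/(g - 7)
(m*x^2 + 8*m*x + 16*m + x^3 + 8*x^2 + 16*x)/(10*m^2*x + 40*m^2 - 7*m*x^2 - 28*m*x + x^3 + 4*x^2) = (m*x + 4*m + x^2 + 4*x)/(10*m^2 - 7*m*x + x^2)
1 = 1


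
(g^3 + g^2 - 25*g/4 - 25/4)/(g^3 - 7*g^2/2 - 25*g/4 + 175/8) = 2*(g + 1)/(2*g - 7)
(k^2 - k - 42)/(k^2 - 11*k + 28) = (k + 6)/(k - 4)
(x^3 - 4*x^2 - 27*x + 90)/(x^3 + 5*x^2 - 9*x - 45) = (x - 6)/(x + 3)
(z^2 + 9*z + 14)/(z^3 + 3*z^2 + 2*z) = (z + 7)/(z*(z + 1))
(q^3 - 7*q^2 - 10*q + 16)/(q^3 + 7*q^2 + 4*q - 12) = (q - 8)/(q + 6)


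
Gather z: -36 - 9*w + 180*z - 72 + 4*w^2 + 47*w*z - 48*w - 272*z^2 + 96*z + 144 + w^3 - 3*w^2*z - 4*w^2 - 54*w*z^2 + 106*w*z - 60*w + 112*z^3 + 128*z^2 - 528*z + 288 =w^3 - 117*w + 112*z^3 + z^2*(-54*w - 144) + z*(-3*w^2 + 153*w - 252) + 324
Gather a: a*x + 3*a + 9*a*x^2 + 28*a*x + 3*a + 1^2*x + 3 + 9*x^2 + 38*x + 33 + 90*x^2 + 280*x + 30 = a*(9*x^2 + 29*x + 6) + 99*x^2 + 319*x + 66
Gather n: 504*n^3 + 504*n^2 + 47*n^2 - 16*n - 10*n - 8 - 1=504*n^3 + 551*n^2 - 26*n - 9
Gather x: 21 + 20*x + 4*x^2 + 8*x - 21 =4*x^2 + 28*x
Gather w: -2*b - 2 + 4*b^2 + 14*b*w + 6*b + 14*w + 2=4*b^2 + 4*b + w*(14*b + 14)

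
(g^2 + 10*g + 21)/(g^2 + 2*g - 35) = (g + 3)/(g - 5)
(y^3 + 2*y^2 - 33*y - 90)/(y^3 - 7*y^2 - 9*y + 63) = (y^2 - y - 30)/(y^2 - 10*y + 21)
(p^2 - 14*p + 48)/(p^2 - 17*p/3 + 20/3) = 3*(p^2 - 14*p + 48)/(3*p^2 - 17*p + 20)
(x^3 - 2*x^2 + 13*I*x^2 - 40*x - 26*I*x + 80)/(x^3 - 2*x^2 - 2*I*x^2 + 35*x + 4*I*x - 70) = (x + 8*I)/(x - 7*I)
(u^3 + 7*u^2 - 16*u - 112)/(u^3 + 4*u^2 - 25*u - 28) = (u + 4)/(u + 1)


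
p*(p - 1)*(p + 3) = p^3 + 2*p^2 - 3*p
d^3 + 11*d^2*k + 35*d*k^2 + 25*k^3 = (d + k)*(d + 5*k)^2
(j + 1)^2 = j^2 + 2*j + 1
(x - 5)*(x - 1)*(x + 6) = x^3 - 31*x + 30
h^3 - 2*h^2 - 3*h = h*(h - 3)*(h + 1)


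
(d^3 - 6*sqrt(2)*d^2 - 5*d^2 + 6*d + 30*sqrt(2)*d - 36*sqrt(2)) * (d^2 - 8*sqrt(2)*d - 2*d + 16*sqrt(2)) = d^5 - 14*sqrt(2)*d^4 - 7*d^4 + 112*d^3 + 98*sqrt(2)*d^3 - 684*d^2 - 224*sqrt(2)*d^2 + 168*sqrt(2)*d + 1536*d - 1152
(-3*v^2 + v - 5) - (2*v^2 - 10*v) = -5*v^2 + 11*v - 5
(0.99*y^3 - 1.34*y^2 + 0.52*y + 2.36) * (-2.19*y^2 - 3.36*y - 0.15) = -2.1681*y^5 - 0.3918*y^4 + 3.2151*y^3 - 6.7146*y^2 - 8.0076*y - 0.354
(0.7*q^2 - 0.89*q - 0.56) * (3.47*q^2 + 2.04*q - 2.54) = 2.429*q^4 - 1.6603*q^3 - 5.5368*q^2 + 1.1182*q + 1.4224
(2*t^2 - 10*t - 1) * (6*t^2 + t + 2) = 12*t^4 - 58*t^3 - 12*t^2 - 21*t - 2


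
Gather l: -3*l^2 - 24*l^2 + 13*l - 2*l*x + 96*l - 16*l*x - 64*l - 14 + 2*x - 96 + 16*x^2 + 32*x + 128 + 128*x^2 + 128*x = -27*l^2 + l*(45 - 18*x) + 144*x^2 + 162*x + 18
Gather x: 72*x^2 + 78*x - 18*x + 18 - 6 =72*x^2 + 60*x + 12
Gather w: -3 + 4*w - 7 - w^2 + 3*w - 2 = -w^2 + 7*w - 12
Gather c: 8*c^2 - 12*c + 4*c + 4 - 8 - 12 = 8*c^2 - 8*c - 16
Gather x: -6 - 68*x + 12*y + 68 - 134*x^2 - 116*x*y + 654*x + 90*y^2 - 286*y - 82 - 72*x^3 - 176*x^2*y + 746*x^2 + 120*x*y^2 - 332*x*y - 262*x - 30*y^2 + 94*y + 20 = -72*x^3 + x^2*(612 - 176*y) + x*(120*y^2 - 448*y + 324) + 60*y^2 - 180*y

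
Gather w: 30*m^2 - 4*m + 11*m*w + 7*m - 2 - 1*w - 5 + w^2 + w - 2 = 30*m^2 + 11*m*w + 3*m + w^2 - 9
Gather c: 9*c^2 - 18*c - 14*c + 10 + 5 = 9*c^2 - 32*c + 15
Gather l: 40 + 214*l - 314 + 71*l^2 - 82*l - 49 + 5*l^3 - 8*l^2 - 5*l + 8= 5*l^3 + 63*l^2 + 127*l - 315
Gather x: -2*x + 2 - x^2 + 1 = -x^2 - 2*x + 3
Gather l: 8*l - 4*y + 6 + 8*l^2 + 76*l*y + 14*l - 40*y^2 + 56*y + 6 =8*l^2 + l*(76*y + 22) - 40*y^2 + 52*y + 12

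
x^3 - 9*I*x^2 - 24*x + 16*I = (x - 4*I)^2*(x - I)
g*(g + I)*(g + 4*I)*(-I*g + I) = -I*g^4 + 5*g^3 + I*g^3 - 5*g^2 + 4*I*g^2 - 4*I*g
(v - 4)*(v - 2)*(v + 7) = v^3 + v^2 - 34*v + 56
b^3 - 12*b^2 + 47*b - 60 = (b - 5)*(b - 4)*(b - 3)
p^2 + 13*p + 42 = (p + 6)*(p + 7)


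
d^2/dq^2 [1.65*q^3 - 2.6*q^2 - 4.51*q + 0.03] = 9.9*q - 5.2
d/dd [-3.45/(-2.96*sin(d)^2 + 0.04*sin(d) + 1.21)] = (0.138 - 20.424*sin(d))*cos(d)/(-2.96*sin(d)^2 + 0.04*sin(d) + 1.21)^2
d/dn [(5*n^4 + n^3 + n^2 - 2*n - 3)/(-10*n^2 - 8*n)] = (-50*n^5 - 65*n^4 - 8*n^3 - 14*n^2 - 30*n - 12)/(2*n^2*(25*n^2 + 40*n + 16))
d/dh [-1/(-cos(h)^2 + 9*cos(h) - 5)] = (2*cos(h) - 9)*sin(h)/(cos(h)^2 - 9*cos(h) + 5)^2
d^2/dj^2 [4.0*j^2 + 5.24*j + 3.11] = 8.00000000000000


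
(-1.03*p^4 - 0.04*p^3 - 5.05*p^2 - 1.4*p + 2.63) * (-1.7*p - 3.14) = 1.751*p^5 + 3.3022*p^4 + 8.7106*p^3 + 18.237*p^2 - 0.0750000000000002*p - 8.2582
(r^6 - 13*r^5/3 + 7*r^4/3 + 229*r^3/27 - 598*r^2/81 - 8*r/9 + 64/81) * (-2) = -2*r^6 + 26*r^5/3 - 14*r^4/3 - 458*r^3/27 + 1196*r^2/81 + 16*r/9 - 128/81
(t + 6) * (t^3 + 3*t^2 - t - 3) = t^4 + 9*t^3 + 17*t^2 - 9*t - 18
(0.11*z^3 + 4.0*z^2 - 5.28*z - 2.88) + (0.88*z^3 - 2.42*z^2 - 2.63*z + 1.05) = 0.99*z^3 + 1.58*z^2 - 7.91*z - 1.83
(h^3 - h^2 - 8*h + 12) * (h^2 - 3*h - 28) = h^5 - 4*h^4 - 33*h^3 + 64*h^2 + 188*h - 336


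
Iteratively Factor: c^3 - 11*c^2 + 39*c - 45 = (c - 5)*(c^2 - 6*c + 9) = (c - 5)*(c - 3)*(c - 3)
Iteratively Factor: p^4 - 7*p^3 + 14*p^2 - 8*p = (p - 4)*(p^3 - 3*p^2 + 2*p) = (p - 4)*(p - 2)*(p^2 - p) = p*(p - 4)*(p - 2)*(p - 1)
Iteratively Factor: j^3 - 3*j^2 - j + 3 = (j - 3)*(j^2 - 1) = (j - 3)*(j - 1)*(j + 1)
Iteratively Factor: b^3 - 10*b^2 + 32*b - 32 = (b - 4)*(b^2 - 6*b + 8) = (b - 4)^2*(b - 2)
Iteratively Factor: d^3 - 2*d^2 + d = (d - 1)*(d^2 - d) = (d - 1)^2*(d)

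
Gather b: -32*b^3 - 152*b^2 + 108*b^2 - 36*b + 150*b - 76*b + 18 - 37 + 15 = -32*b^3 - 44*b^2 + 38*b - 4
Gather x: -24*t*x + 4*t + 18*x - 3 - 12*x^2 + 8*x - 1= 4*t - 12*x^2 + x*(26 - 24*t) - 4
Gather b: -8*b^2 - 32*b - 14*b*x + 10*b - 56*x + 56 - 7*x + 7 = -8*b^2 + b*(-14*x - 22) - 63*x + 63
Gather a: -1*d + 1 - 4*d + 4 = 5 - 5*d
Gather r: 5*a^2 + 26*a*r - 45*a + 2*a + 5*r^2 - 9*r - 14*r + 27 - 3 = 5*a^2 - 43*a + 5*r^2 + r*(26*a - 23) + 24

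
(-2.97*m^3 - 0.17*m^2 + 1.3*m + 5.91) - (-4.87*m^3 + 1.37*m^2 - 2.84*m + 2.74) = 1.9*m^3 - 1.54*m^2 + 4.14*m + 3.17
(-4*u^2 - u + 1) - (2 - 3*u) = -4*u^2 + 2*u - 1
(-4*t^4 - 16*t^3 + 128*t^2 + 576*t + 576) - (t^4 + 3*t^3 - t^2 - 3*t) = -5*t^4 - 19*t^3 + 129*t^2 + 579*t + 576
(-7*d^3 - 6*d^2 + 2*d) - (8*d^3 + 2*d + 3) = -15*d^3 - 6*d^2 - 3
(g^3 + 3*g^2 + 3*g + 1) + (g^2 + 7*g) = g^3 + 4*g^2 + 10*g + 1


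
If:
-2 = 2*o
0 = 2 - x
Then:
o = -1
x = 2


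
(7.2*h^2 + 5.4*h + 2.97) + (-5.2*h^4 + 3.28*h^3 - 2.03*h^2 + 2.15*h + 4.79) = -5.2*h^4 + 3.28*h^3 + 5.17*h^2 + 7.55*h + 7.76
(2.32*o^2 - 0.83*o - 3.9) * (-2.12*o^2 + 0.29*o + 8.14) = -4.9184*o^4 + 2.4324*o^3 + 26.9121*o^2 - 7.8872*o - 31.746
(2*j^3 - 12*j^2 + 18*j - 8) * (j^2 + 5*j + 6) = 2*j^5 - 2*j^4 - 30*j^3 + 10*j^2 + 68*j - 48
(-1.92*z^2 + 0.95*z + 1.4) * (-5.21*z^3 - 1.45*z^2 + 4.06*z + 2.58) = 10.0032*z^5 - 2.1655*z^4 - 16.4667*z^3 - 3.1266*z^2 + 8.135*z + 3.612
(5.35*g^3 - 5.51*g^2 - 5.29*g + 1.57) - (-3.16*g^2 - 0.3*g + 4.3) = 5.35*g^3 - 2.35*g^2 - 4.99*g - 2.73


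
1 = 1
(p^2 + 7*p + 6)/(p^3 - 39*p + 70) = (p^2 + 7*p + 6)/(p^3 - 39*p + 70)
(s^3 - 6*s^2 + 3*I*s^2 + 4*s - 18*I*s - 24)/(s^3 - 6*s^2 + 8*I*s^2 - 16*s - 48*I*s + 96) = (s - I)/(s + 4*I)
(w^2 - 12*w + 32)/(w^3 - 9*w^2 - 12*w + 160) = (w - 4)/(w^2 - w - 20)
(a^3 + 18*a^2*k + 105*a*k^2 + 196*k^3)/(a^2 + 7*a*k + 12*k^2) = (a^2 + 14*a*k + 49*k^2)/(a + 3*k)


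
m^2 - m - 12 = (m - 4)*(m + 3)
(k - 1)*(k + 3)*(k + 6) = k^3 + 8*k^2 + 9*k - 18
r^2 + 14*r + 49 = (r + 7)^2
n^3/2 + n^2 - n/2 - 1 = (n/2 + 1)*(n - 1)*(n + 1)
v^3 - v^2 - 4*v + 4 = (v - 2)*(v - 1)*(v + 2)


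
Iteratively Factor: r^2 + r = (r + 1)*(r)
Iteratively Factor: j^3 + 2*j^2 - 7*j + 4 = (j - 1)*(j^2 + 3*j - 4) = (j - 1)*(j + 4)*(j - 1)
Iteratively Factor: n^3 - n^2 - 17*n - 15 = (n + 1)*(n^2 - 2*n - 15) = (n + 1)*(n + 3)*(n - 5)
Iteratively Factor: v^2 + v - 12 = (v - 3)*(v + 4)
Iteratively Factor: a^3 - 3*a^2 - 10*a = (a + 2)*(a^2 - 5*a) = (a - 5)*(a + 2)*(a)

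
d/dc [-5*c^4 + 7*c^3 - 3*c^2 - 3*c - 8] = -20*c^3 + 21*c^2 - 6*c - 3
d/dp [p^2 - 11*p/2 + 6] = 2*p - 11/2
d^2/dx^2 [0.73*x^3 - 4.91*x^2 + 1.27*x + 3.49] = 4.38*x - 9.82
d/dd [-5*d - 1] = -5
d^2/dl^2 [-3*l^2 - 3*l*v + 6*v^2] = -6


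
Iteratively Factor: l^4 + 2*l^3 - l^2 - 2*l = (l)*(l^3 + 2*l^2 - l - 2) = l*(l + 1)*(l^2 + l - 2) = l*(l - 1)*(l + 1)*(l + 2)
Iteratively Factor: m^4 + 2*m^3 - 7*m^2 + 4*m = (m - 1)*(m^3 + 3*m^2 - 4*m) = (m - 1)*(m + 4)*(m^2 - m) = m*(m - 1)*(m + 4)*(m - 1)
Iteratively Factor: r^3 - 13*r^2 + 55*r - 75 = (r - 5)*(r^2 - 8*r + 15) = (r - 5)*(r - 3)*(r - 5)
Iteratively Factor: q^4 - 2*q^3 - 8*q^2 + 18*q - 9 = (q - 1)*(q^3 - q^2 - 9*q + 9) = (q - 1)*(q + 3)*(q^2 - 4*q + 3) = (q - 1)^2*(q + 3)*(q - 3)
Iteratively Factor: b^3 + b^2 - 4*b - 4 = (b - 2)*(b^2 + 3*b + 2) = (b - 2)*(b + 2)*(b + 1)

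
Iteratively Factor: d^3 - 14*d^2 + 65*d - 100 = (d - 5)*(d^2 - 9*d + 20) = (d - 5)^2*(d - 4)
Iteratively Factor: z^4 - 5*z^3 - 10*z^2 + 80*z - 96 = (z - 2)*(z^3 - 3*z^2 - 16*z + 48) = (z - 4)*(z - 2)*(z^2 + z - 12) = (z - 4)*(z - 2)*(z + 4)*(z - 3)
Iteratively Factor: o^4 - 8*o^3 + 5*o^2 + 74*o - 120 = (o - 5)*(o^3 - 3*o^2 - 10*o + 24) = (o - 5)*(o - 4)*(o^2 + o - 6) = (o - 5)*(o - 4)*(o - 2)*(o + 3)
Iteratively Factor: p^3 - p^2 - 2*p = (p - 2)*(p^2 + p) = (p - 2)*(p + 1)*(p)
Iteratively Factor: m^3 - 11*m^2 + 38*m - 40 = (m - 5)*(m^2 - 6*m + 8) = (m - 5)*(m - 2)*(m - 4)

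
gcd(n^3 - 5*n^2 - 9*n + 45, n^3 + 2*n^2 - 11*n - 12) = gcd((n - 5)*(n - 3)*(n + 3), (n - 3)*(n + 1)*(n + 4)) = n - 3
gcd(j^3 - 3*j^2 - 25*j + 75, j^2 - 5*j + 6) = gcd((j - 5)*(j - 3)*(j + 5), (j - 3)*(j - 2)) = j - 3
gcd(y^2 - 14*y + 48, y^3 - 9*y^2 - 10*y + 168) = y - 6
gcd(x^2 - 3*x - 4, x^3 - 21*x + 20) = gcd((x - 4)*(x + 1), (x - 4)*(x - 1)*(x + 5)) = x - 4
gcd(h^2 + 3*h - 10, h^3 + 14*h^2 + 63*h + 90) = h + 5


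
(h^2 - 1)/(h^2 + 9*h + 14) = (h^2 - 1)/(h^2 + 9*h + 14)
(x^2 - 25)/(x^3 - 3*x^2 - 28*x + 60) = (x - 5)/(x^2 - 8*x + 12)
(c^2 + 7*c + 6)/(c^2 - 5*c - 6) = (c + 6)/(c - 6)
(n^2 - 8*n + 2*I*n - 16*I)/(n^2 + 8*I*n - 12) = (n - 8)/(n + 6*I)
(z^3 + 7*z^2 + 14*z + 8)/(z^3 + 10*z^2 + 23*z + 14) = (z + 4)/(z + 7)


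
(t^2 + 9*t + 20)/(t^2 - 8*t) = (t^2 + 9*t + 20)/(t*(t - 8))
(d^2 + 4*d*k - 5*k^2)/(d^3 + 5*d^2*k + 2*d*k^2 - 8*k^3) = (d + 5*k)/(d^2 + 6*d*k + 8*k^2)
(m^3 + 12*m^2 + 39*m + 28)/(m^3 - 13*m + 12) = (m^2 + 8*m + 7)/(m^2 - 4*m + 3)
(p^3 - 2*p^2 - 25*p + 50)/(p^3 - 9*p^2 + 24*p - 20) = (p + 5)/(p - 2)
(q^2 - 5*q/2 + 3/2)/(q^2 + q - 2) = (q - 3/2)/(q + 2)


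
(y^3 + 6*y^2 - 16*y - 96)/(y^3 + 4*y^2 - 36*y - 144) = (y - 4)/(y - 6)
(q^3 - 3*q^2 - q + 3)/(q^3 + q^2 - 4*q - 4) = (q^2 - 4*q + 3)/(q^2 - 4)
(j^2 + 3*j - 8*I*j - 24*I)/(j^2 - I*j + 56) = (j + 3)/(j + 7*I)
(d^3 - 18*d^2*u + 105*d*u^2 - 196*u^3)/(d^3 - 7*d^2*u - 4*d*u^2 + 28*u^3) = (-d^2 + 11*d*u - 28*u^2)/(-d^2 + 4*u^2)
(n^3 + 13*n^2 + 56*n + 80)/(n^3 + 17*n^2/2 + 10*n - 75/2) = 2*(n^2 + 8*n + 16)/(2*n^2 + 7*n - 15)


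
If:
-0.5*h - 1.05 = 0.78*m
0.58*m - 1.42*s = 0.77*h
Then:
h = -1.24365596227263*s - 0.683808668313497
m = 0.79721536043117*s - 0.907814956209297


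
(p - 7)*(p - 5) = p^2 - 12*p + 35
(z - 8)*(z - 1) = z^2 - 9*z + 8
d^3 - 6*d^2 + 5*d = d*(d - 5)*(d - 1)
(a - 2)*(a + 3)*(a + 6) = a^3 + 7*a^2 - 36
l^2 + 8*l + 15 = (l + 3)*(l + 5)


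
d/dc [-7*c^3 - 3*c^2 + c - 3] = -21*c^2 - 6*c + 1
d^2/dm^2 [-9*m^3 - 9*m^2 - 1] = -54*m - 18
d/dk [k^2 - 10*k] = 2*k - 10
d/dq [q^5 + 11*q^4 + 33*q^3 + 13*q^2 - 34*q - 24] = 5*q^4 + 44*q^3 + 99*q^2 + 26*q - 34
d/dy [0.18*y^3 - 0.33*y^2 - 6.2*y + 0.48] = 0.54*y^2 - 0.66*y - 6.2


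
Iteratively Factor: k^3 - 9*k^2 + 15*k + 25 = (k + 1)*(k^2 - 10*k + 25) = (k - 5)*(k + 1)*(k - 5)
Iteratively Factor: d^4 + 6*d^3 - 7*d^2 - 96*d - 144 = (d + 3)*(d^3 + 3*d^2 - 16*d - 48) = (d - 4)*(d + 3)*(d^2 + 7*d + 12) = (d - 4)*(d + 3)*(d + 4)*(d + 3)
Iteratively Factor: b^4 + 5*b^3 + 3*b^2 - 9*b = (b + 3)*(b^3 + 2*b^2 - 3*b) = b*(b + 3)*(b^2 + 2*b - 3) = b*(b + 3)^2*(b - 1)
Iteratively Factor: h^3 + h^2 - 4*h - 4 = (h - 2)*(h^2 + 3*h + 2) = (h - 2)*(h + 1)*(h + 2)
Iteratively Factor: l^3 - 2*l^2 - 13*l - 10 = (l + 2)*(l^2 - 4*l - 5) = (l + 1)*(l + 2)*(l - 5)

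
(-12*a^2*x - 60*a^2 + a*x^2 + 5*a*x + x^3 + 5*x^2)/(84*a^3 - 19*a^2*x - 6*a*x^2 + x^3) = (x + 5)/(-7*a + x)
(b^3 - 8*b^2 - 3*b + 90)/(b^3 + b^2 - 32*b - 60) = (b^2 - 2*b - 15)/(b^2 + 7*b + 10)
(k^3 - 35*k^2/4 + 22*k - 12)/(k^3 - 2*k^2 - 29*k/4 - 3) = (4*k^2 - 19*k + 12)/(4*k^2 + 8*k + 3)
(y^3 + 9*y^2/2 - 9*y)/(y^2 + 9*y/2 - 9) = y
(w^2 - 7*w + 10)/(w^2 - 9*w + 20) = (w - 2)/(w - 4)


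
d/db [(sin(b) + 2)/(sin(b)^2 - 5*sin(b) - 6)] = (-4*sin(b) + cos(b)^2 + 3)*cos(b)/((sin(b) - 6)^2*(sin(b) + 1)^2)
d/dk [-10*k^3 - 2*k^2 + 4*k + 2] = -30*k^2 - 4*k + 4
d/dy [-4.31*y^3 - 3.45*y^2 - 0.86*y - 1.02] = -12.93*y^2 - 6.9*y - 0.86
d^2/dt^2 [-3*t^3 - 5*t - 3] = -18*t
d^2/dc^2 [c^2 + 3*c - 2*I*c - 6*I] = 2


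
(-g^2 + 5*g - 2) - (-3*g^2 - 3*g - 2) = 2*g^2 + 8*g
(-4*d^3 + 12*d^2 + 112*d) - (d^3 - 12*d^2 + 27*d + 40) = -5*d^3 + 24*d^2 + 85*d - 40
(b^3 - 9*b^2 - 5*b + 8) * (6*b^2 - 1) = 6*b^5 - 54*b^4 - 31*b^3 + 57*b^2 + 5*b - 8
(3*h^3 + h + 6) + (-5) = 3*h^3 + h + 1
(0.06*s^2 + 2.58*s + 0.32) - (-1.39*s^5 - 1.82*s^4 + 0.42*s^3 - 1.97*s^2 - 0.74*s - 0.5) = 1.39*s^5 + 1.82*s^4 - 0.42*s^3 + 2.03*s^2 + 3.32*s + 0.82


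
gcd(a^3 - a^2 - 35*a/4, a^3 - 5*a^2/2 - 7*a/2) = a^2 - 7*a/2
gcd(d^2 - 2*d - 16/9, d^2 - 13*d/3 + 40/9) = d - 8/3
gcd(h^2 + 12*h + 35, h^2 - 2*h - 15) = 1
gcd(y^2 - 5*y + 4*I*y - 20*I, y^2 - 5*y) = y - 5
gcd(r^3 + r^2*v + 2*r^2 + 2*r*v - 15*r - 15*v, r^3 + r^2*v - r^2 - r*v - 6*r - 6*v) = r^2 + r*v - 3*r - 3*v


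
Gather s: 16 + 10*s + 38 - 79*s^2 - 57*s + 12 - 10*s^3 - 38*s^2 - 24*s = -10*s^3 - 117*s^2 - 71*s + 66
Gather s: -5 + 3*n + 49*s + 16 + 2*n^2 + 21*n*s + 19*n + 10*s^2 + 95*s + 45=2*n^2 + 22*n + 10*s^2 + s*(21*n + 144) + 56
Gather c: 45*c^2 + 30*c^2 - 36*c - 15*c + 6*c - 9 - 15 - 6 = 75*c^2 - 45*c - 30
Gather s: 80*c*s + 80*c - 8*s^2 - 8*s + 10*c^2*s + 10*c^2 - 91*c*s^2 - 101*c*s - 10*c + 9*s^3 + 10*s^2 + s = 10*c^2 + 70*c + 9*s^3 + s^2*(2 - 91*c) + s*(10*c^2 - 21*c - 7)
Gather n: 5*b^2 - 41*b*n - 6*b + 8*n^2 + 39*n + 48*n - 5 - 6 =5*b^2 - 6*b + 8*n^2 + n*(87 - 41*b) - 11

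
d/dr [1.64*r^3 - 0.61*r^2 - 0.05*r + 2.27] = 4.92*r^2 - 1.22*r - 0.05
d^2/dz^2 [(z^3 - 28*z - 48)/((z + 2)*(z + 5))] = 22/(z^3 + 15*z^2 + 75*z + 125)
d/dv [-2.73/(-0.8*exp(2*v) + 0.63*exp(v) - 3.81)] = (1.7199 - 4.368*exp(v))*exp(v)/(0.8*exp(2*v) - 0.63*exp(v) + 3.81)^2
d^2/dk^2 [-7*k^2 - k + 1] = -14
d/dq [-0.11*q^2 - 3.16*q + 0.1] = -0.22*q - 3.16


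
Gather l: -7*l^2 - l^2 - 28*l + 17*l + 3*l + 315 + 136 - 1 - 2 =-8*l^2 - 8*l + 448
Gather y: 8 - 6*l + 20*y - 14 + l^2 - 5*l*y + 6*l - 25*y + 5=l^2 + y*(-5*l - 5) - 1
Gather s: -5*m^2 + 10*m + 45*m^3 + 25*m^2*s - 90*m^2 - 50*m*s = 45*m^3 - 95*m^2 + 10*m + s*(25*m^2 - 50*m)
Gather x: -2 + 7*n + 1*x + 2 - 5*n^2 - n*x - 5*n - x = -5*n^2 - n*x + 2*n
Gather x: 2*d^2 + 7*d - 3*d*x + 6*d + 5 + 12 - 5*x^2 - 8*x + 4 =2*d^2 + 13*d - 5*x^2 + x*(-3*d - 8) + 21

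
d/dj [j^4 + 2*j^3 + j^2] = 2*j*(2*j^2 + 3*j + 1)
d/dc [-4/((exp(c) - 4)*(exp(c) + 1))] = (8*exp(c) - 12)/(4*(exp(c) - 4)^2*cosh(c/2)^2)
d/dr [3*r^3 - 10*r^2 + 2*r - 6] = 9*r^2 - 20*r + 2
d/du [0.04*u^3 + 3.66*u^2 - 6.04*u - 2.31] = 0.12*u^2 + 7.32*u - 6.04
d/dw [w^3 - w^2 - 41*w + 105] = 3*w^2 - 2*w - 41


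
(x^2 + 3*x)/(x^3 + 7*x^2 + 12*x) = 1/(x + 4)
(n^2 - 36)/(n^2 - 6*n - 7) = (36 - n^2)/(-n^2 + 6*n + 7)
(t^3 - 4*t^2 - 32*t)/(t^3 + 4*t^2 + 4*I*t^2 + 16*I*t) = (t - 8)/(t + 4*I)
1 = 1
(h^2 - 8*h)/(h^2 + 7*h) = (h - 8)/(h + 7)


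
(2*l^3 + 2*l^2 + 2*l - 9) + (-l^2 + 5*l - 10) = 2*l^3 + l^2 + 7*l - 19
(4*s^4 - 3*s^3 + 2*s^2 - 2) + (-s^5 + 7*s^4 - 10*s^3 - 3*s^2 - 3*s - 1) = -s^5 + 11*s^4 - 13*s^3 - s^2 - 3*s - 3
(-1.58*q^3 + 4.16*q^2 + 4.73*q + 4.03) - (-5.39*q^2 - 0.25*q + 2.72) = -1.58*q^3 + 9.55*q^2 + 4.98*q + 1.31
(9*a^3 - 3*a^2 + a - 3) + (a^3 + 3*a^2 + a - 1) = 10*a^3 + 2*a - 4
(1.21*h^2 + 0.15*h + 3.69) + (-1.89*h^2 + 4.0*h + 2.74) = -0.68*h^2 + 4.15*h + 6.43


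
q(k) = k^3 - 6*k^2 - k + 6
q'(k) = 3*k^2 - 12*k - 1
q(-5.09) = -276.23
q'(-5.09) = 137.80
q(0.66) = 3.01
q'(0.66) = -7.61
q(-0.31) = 5.70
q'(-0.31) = 3.01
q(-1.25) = -4.08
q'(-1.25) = 18.69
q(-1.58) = -11.34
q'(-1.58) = 25.45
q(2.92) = -23.18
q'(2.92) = -10.46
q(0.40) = 4.70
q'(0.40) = -5.32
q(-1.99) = -23.65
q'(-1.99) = 34.76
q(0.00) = 6.00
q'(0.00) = -1.00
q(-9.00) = -1200.00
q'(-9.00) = 350.00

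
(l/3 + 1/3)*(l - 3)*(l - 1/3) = l^3/3 - 7*l^2/9 - 7*l/9 + 1/3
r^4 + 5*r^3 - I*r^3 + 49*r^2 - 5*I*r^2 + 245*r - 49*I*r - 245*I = (r + 5)*(r - 7*I)*(r - I)*(r + 7*I)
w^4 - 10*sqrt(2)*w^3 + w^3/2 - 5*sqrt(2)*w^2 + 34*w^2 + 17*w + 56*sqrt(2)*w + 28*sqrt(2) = (w + 1/2)*(w - 7*sqrt(2))*(w - 4*sqrt(2))*(w + sqrt(2))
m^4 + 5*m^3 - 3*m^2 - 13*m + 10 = (m - 1)^2*(m + 2)*(m + 5)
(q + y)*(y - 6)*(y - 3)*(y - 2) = q*y^3 - 11*q*y^2 + 36*q*y - 36*q + y^4 - 11*y^3 + 36*y^2 - 36*y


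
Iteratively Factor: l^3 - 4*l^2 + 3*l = (l)*(l^2 - 4*l + 3) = l*(l - 3)*(l - 1)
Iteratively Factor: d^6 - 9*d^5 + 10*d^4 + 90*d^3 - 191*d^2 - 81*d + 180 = (d - 4)*(d^5 - 5*d^4 - 10*d^3 + 50*d^2 + 9*d - 45) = (d - 4)*(d - 3)*(d^4 - 2*d^3 - 16*d^2 + 2*d + 15) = (d - 4)*(d - 3)*(d + 1)*(d^3 - 3*d^2 - 13*d + 15) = (d - 5)*(d - 4)*(d - 3)*(d + 1)*(d^2 + 2*d - 3) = (d - 5)*(d - 4)*(d - 3)*(d + 1)*(d + 3)*(d - 1)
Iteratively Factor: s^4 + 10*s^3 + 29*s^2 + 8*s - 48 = (s + 4)*(s^3 + 6*s^2 + 5*s - 12) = (s + 4)^2*(s^2 + 2*s - 3) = (s - 1)*(s + 4)^2*(s + 3)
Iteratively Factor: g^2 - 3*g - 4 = (g - 4)*(g + 1)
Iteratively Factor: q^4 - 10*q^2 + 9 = (q - 1)*(q^3 + q^2 - 9*q - 9) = (q - 1)*(q + 1)*(q^2 - 9) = (q - 1)*(q + 1)*(q + 3)*(q - 3)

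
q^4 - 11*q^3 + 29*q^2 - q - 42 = (q - 7)*(q - 3)*(q - 2)*(q + 1)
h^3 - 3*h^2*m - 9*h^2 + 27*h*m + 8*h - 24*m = (h - 8)*(h - 1)*(h - 3*m)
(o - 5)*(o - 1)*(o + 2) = o^3 - 4*o^2 - 7*o + 10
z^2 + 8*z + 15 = (z + 3)*(z + 5)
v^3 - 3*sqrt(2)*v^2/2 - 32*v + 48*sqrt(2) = (v - 4*sqrt(2))*(v - 3*sqrt(2)/2)*(v + 4*sqrt(2))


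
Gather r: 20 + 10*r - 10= 10*r + 10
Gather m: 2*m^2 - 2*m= 2*m^2 - 2*m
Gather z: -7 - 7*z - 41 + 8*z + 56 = z + 8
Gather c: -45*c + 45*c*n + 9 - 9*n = c*(45*n - 45) - 9*n + 9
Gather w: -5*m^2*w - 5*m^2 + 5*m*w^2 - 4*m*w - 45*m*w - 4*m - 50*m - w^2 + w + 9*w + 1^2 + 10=-5*m^2 - 54*m + w^2*(5*m - 1) + w*(-5*m^2 - 49*m + 10) + 11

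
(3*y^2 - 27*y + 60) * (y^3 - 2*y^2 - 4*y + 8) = 3*y^5 - 33*y^4 + 102*y^3 + 12*y^2 - 456*y + 480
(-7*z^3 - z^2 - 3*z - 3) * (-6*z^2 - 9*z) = 42*z^5 + 69*z^4 + 27*z^3 + 45*z^2 + 27*z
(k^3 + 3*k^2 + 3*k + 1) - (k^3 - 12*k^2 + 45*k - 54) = 15*k^2 - 42*k + 55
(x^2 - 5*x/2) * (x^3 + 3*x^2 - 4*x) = x^5 + x^4/2 - 23*x^3/2 + 10*x^2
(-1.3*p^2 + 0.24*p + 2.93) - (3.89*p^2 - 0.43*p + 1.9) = -5.19*p^2 + 0.67*p + 1.03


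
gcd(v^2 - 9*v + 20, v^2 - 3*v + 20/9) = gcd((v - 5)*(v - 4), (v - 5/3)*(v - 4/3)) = 1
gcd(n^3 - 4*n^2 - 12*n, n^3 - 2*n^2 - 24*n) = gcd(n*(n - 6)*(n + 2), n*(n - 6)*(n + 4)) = n^2 - 6*n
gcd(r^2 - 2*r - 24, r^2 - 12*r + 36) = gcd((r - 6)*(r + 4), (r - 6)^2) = r - 6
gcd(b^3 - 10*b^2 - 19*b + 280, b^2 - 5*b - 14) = b - 7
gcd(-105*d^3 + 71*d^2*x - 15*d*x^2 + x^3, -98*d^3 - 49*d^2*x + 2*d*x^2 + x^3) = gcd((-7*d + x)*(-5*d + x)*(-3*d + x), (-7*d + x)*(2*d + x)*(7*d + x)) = -7*d + x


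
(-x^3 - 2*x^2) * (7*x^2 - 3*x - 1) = -7*x^5 - 11*x^4 + 7*x^3 + 2*x^2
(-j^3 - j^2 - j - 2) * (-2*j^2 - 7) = 2*j^5 + 2*j^4 + 9*j^3 + 11*j^2 + 7*j + 14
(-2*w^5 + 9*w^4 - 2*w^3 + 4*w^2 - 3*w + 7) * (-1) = 2*w^5 - 9*w^4 + 2*w^3 - 4*w^2 + 3*w - 7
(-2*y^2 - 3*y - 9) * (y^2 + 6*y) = -2*y^4 - 15*y^3 - 27*y^2 - 54*y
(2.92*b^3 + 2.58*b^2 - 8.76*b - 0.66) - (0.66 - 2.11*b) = 2.92*b^3 + 2.58*b^2 - 6.65*b - 1.32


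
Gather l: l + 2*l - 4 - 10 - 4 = 3*l - 18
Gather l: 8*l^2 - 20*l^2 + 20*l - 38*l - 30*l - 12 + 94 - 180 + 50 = -12*l^2 - 48*l - 48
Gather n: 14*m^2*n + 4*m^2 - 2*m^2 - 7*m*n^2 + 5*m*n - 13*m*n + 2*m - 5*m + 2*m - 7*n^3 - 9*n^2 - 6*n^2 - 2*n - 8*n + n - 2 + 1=2*m^2 - m - 7*n^3 + n^2*(-7*m - 15) + n*(14*m^2 - 8*m - 9) - 1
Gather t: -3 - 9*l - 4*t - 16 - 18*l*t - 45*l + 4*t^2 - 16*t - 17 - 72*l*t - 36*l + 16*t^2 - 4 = -90*l + 20*t^2 + t*(-90*l - 20) - 40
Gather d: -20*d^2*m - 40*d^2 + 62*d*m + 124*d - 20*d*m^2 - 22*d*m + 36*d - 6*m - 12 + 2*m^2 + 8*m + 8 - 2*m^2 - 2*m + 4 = d^2*(-20*m - 40) + d*(-20*m^2 + 40*m + 160)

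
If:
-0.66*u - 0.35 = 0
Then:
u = -0.53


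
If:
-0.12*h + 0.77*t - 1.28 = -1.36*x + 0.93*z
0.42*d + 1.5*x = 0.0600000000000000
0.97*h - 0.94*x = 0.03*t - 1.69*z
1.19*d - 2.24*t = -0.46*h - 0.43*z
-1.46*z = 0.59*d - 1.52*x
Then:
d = 2.07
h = 1.95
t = 1.23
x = -0.54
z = -1.40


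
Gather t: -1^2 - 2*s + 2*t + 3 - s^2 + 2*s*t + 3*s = -s^2 + s + t*(2*s + 2) + 2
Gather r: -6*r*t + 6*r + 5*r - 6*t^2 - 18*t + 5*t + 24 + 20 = r*(11 - 6*t) - 6*t^2 - 13*t + 44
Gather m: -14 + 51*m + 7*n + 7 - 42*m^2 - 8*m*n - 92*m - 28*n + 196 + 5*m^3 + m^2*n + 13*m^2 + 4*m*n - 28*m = 5*m^3 + m^2*(n - 29) + m*(-4*n - 69) - 21*n + 189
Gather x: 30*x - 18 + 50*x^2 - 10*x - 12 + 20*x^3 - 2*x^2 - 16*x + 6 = 20*x^3 + 48*x^2 + 4*x - 24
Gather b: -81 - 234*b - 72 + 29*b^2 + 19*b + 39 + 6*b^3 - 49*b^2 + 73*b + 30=6*b^3 - 20*b^2 - 142*b - 84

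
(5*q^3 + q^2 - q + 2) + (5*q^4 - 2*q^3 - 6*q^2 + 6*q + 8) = 5*q^4 + 3*q^3 - 5*q^2 + 5*q + 10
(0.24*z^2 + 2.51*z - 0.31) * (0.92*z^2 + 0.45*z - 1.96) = 0.2208*z^4 + 2.4172*z^3 + 0.3739*z^2 - 5.0591*z + 0.6076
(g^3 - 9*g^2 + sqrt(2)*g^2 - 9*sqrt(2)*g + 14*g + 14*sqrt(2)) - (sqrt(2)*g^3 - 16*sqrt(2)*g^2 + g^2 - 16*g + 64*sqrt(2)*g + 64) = -sqrt(2)*g^3 + g^3 - 10*g^2 + 17*sqrt(2)*g^2 - 73*sqrt(2)*g + 30*g - 64 + 14*sqrt(2)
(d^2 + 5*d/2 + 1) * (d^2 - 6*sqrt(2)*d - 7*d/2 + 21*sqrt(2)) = d^4 - 6*sqrt(2)*d^3 - d^3 - 31*d^2/4 + 6*sqrt(2)*d^2 - 7*d/2 + 93*sqrt(2)*d/2 + 21*sqrt(2)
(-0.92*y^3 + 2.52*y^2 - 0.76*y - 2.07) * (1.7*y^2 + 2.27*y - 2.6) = -1.564*y^5 + 2.1956*y^4 + 6.8204*y^3 - 11.7962*y^2 - 2.7229*y + 5.382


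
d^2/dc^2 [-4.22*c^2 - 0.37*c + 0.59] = -8.44000000000000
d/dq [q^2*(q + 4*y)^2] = 4*q*(q + 2*y)*(q + 4*y)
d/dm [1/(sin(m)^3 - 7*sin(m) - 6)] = (7 - 3*sin(m)^2)*cos(m)/(-sin(m)^3 + 7*sin(m) + 6)^2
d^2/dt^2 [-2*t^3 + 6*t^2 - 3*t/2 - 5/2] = 12 - 12*t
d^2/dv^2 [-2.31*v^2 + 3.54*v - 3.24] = -4.62000000000000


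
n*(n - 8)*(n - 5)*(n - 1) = n^4 - 14*n^3 + 53*n^2 - 40*n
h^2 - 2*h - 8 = (h - 4)*(h + 2)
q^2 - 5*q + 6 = (q - 3)*(q - 2)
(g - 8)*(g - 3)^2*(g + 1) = g^4 - 13*g^3 + 43*g^2 - 15*g - 72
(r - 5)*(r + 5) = r^2 - 25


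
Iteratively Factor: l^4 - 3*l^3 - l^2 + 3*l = (l)*(l^3 - 3*l^2 - l + 3) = l*(l + 1)*(l^2 - 4*l + 3) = l*(l - 3)*(l + 1)*(l - 1)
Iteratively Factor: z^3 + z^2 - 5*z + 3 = (z + 3)*(z^2 - 2*z + 1) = (z - 1)*(z + 3)*(z - 1)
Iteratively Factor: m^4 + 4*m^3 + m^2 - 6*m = (m - 1)*(m^3 + 5*m^2 + 6*m) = (m - 1)*(m + 2)*(m^2 + 3*m) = m*(m - 1)*(m + 2)*(m + 3)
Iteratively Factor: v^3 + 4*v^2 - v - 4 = (v + 1)*(v^2 + 3*v - 4) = (v + 1)*(v + 4)*(v - 1)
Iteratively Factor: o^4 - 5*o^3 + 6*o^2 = (o - 3)*(o^3 - 2*o^2) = o*(o - 3)*(o^2 - 2*o) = o*(o - 3)*(o - 2)*(o)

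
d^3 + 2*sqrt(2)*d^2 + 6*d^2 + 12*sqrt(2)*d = d*(d + 6)*(d + 2*sqrt(2))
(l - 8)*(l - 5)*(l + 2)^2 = l^4 - 9*l^3 - 8*l^2 + 108*l + 160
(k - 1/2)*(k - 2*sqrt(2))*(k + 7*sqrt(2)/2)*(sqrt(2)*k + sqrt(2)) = sqrt(2)*k^4 + sqrt(2)*k^3/2 + 3*k^3 - 29*sqrt(2)*k^2/2 + 3*k^2/2 - 7*sqrt(2)*k - 3*k/2 + 7*sqrt(2)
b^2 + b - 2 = (b - 1)*(b + 2)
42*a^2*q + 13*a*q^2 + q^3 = q*(6*a + q)*(7*a + q)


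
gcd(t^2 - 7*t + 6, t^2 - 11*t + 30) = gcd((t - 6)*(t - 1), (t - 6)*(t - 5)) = t - 6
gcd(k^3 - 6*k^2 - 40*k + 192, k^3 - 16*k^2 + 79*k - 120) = k - 8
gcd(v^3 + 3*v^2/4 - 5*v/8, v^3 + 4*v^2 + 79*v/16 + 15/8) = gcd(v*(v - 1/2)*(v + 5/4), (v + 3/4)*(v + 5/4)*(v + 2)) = v + 5/4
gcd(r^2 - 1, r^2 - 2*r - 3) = r + 1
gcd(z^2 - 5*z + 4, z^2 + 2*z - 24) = z - 4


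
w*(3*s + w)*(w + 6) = 3*s*w^2 + 18*s*w + w^3 + 6*w^2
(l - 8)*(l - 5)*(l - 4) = l^3 - 17*l^2 + 92*l - 160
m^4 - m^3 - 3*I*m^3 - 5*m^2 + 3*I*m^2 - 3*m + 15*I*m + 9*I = (m - 3)*(m + 1)^2*(m - 3*I)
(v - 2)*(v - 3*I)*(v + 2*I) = v^3 - 2*v^2 - I*v^2 + 6*v + 2*I*v - 12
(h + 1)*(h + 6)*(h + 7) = h^3 + 14*h^2 + 55*h + 42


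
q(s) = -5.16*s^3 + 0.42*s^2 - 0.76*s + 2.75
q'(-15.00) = -3496.36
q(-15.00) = 17523.65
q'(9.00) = -1247.08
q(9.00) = -3731.71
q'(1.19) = -21.68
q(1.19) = -6.26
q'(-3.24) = -165.98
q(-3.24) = 185.12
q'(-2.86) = -129.78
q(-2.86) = 129.07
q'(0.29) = -1.82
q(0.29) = 2.44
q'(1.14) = -19.92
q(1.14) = -5.22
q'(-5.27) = -435.11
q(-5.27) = 773.65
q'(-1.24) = -25.60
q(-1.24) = 14.18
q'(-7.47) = -870.83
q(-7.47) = 2182.72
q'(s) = -15.48*s^2 + 0.84*s - 0.76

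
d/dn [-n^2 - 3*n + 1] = -2*n - 3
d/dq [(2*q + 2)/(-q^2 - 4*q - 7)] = 2*(-q^2 - 4*q + 2*(q + 1)*(q + 2) - 7)/(q^2 + 4*q + 7)^2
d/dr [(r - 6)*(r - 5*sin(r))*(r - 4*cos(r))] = (6 - r)*(r - 4*cos(r))*(5*cos(r) - 1) + (r - 6)*(r - 5*sin(r))*(4*sin(r) + 1) + (r - 5*sin(r))*(r - 4*cos(r))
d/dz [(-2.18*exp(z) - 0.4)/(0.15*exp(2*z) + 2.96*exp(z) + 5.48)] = (0.327*exp(2*z) + 0.12*exp(z) - 10.7624)*exp(z)/(0.0225*exp(4*z) + 0.888*exp(3*z) + 10.4056*exp(2*z) + 32.4416*exp(z) + 30.0304)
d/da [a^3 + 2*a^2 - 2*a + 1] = 3*a^2 + 4*a - 2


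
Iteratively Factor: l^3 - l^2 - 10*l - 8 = (l + 1)*(l^2 - 2*l - 8) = (l + 1)*(l + 2)*(l - 4)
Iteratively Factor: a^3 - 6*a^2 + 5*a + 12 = (a - 3)*(a^2 - 3*a - 4) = (a - 3)*(a + 1)*(a - 4)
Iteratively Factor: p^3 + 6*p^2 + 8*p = (p + 2)*(p^2 + 4*p) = (p + 2)*(p + 4)*(p)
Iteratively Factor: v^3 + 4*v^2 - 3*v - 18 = (v + 3)*(v^2 + v - 6) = (v - 2)*(v + 3)*(v + 3)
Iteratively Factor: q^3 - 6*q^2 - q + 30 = (q - 5)*(q^2 - q - 6) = (q - 5)*(q + 2)*(q - 3)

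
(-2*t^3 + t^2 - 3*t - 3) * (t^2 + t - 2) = -2*t^5 - t^4 + 2*t^3 - 8*t^2 + 3*t + 6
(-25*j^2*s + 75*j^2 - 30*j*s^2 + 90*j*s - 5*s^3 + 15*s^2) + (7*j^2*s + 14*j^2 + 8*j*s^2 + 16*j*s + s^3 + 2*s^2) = -18*j^2*s + 89*j^2 - 22*j*s^2 + 106*j*s - 4*s^3 + 17*s^2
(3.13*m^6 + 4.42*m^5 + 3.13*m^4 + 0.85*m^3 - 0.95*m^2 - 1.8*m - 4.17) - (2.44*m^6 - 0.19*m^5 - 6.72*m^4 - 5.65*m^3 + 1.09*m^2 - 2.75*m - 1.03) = 0.69*m^6 + 4.61*m^5 + 9.85*m^4 + 6.5*m^3 - 2.04*m^2 + 0.95*m - 3.14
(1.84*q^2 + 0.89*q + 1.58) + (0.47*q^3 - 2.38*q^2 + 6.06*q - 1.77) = 0.47*q^3 - 0.54*q^2 + 6.95*q - 0.19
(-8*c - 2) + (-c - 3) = -9*c - 5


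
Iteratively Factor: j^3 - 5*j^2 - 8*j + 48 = (j - 4)*(j^2 - j - 12) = (j - 4)^2*(j + 3)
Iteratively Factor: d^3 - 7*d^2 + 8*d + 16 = (d - 4)*(d^2 - 3*d - 4) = (d - 4)^2*(d + 1)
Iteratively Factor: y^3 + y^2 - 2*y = (y)*(y^2 + y - 2) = y*(y + 2)*(y - 1)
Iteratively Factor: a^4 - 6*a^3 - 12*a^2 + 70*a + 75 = (a + 1)*(a^3 - 7*a^2 - 5*a + 75) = (a - 5)*(a + 1)*(a^2 - 2*a - 15) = (a - 5)^2*(a + 1)*(a + 3)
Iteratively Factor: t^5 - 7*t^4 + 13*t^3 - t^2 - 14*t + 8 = (t - 1)*(t^4 - 6*t^3 + 7*t^2 + 6*t - 8) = (t - 2)*(t - 1)*(t^3 - 4*t^2 - t + 4) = (t - 2)*(t - 1)*(t + 1)*(t^2 - 5*t + 4) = (t - 4)*(t - 2)*(t - 1)*(t + 1)*(t - 1)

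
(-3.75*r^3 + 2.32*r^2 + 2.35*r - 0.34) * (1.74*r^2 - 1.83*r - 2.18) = -6.525*r^5 + 10.8993*r^4 + 8.0184*r^3 - 9.9497*r^2 - 4.5008*r + 0.7412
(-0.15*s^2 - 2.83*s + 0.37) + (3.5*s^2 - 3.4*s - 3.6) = 3.35*s^2 - 6.23*s - 3.23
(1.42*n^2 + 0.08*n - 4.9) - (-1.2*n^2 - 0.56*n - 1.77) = 2.62*n^2 + 0.64*n - 3.13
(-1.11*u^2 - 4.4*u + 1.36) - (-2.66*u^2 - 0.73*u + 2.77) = 1.55*u^2 - 3.67*u - 1.41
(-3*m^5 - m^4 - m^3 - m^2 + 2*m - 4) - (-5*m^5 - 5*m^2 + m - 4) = 2*m^5 - m^4 - m^3 + 4*m^2 + m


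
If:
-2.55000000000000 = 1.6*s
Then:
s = -1.59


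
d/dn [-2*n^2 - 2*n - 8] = -4*n - 2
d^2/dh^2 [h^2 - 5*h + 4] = 2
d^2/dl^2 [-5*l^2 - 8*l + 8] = -10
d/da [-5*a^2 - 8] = -10*a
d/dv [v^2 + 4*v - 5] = 2*v + 4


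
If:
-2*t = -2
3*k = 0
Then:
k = 0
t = 1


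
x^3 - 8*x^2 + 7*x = x*(x - 7)*(x - 1)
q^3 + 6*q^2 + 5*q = q*(q + 1)*(q + 5)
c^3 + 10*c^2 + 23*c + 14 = (c + 1)*(c + 2)*(c + 7)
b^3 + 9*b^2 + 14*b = b*(b + 2)*(b + 7)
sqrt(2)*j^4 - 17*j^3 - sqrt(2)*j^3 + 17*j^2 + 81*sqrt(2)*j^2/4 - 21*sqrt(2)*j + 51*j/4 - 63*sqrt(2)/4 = (j - 3/2)*(j - 7*sqrt(2))*(j - 3*sqrt(2)/2)*(sqrt(2)*j + sqrt(2)/2)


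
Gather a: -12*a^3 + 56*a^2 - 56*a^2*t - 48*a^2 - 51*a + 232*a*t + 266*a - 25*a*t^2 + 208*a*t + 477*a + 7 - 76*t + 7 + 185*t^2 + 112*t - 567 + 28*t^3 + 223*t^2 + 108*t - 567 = -12*a^3 + a^2*(8 - 56*t) + a*(-25*t^2 + 440*t + 692) + 28*t^3 + 408*t^2 + 144*t - 1120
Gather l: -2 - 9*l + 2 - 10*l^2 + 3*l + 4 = -10*l^2 - 6*l + 4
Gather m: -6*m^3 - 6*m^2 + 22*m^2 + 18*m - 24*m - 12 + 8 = -6*m^3 + 16*m^2 - 6*m - 4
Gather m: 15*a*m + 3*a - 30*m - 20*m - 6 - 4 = 3*a + m*(15*a - 50) - 10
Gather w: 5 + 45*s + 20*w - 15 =45*s + 20*w - 10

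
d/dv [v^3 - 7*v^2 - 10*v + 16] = 3*v^2 - 14*v - 10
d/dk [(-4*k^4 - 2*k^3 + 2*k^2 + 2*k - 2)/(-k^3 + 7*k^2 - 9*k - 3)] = 4*(k^6 - 14*k^5 + 24*k^4 + 22*k^3 - 5*k^2 + 4*k - 6)/(k^6 - 14*k^5 + 67*k^4 - 120*k^3 + 39*k^2 + 54*k + 9)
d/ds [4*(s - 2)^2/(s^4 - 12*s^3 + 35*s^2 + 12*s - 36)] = 8*(-s^4 + 6*s^3 - 20*s^2 + 28*s - 8)/(s^7 - 18*s^6 + 106*s^5 - 180*s^4 - 215*s^3 + 414*s^2 + 108*s - 216)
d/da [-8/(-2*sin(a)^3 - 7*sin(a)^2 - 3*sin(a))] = 8*(-14*sin(a) + 3*cos(2*a) - 6)*cos(a)/((2*sin(a)^2 + 7*sin(a) + 3)^2*sin(a)^2)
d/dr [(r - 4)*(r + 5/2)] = 2*r - 3/2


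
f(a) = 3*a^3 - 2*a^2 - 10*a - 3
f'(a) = 9*a^2 - 4*a - 10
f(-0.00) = -3.00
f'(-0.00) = -10.00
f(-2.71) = -50.30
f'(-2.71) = 66.94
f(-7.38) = -1243.97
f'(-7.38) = 509.70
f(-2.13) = -19.76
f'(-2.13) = 39.35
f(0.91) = -11.50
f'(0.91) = -6.19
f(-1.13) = 1.42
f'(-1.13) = 6.01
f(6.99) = 853.98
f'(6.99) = 401.78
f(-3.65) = -139.03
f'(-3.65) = 124.50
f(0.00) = -3.00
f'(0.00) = -10.00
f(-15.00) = -10428.00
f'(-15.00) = 2075.00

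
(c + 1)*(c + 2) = c^2 + 3*c + 2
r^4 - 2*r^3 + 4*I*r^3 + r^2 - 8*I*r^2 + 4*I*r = r*(r + 4*I)*(-I*r + I)*(I*r - I)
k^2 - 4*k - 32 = (k - 8)*(k + 4)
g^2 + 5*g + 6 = (g + 2)*(g + 3)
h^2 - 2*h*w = h*(h - 2*w)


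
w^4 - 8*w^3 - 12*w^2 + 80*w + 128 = (w - 8)*(w - 4)*(w + 2)^2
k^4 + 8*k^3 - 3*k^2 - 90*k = k*(k - 3)*(k + 5)*(k + 6)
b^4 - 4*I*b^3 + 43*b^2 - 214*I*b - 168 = (b - 6*I)*(b - 4*I)*(b - I)*(b + 7*I)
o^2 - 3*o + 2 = (o - 2)*(o - 1)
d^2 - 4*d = d*(d - 4)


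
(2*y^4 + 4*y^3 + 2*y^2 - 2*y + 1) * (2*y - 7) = 4*y^5 - 6*y^4 - 24*y^3 - 18*y^2 + 16*y - 7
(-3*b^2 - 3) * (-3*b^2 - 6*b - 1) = 9*b^4 + 18*b^3 + 12*b^2 + 18*b + 3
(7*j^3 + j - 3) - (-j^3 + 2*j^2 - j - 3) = 8*j^3 - 2*j^2 + 2*j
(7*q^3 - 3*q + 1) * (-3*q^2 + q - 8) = -21*q^5 + 7*q^4 - 47*q^3 - 6*q^2 + 25*q - 8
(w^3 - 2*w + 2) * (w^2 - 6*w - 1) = w^5 - 6*w^4 - 3*w^3 + 14*w^2 - 10*w - 2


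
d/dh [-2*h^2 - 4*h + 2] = -4*h - 4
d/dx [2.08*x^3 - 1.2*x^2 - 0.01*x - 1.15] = 6.24*x^2 - 2.4*x - 0.01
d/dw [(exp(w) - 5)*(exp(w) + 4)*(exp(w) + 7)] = 3*(exp(2*w) + 4*exp(w) - 9)*exp(w)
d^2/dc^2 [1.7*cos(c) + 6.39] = -1.7*cos(c)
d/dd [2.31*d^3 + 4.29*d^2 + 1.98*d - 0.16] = 6.93*d^2 + 8.58*d + 1.98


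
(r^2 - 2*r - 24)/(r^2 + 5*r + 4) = (r - 6)/(r + 1)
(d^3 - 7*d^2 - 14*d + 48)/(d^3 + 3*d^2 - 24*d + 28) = (d^2 - 5*d - 24)/(d^2 + 5*d - 14)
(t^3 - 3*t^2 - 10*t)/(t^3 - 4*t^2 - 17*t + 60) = t*(t + 2)/(t^2 + t - 12)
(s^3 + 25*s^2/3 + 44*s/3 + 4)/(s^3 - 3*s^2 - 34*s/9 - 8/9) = 3*(s^2 + 8*s + 12)/(3*s^2 - 10*s - 8)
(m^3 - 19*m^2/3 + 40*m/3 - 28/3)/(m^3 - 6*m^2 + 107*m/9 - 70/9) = 3*(m - 2)/(3*m - 5)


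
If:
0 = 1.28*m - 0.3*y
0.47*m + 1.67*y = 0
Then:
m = 0.00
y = 0.00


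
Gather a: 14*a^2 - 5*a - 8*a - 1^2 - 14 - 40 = 14*a^2 - 13*a - 55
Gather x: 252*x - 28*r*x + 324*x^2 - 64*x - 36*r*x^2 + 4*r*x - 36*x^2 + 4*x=x^2*(288 - 36*r) + x*(192 - 24*r)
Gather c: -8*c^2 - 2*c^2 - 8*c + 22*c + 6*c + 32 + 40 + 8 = -10*c^2 + 20*c + 80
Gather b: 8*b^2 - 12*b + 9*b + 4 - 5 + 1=8*b^2 - 3*b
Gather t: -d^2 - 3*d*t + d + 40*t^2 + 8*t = -d^2 + d + 40*t^2 + t*(8 - 3*d)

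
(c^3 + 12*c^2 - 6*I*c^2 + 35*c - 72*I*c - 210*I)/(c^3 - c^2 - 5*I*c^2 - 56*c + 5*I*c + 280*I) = (c^2 + c*(5 - 6*I) - 30*I)/(c^2 - c*(8 + 5*I) + 40*I)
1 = 1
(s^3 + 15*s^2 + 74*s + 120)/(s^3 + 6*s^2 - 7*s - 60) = (s + 6)/(s - 3)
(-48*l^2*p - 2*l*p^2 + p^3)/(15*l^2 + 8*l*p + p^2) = p*(-48*l^2 - 2*l*p + p^2)/(15*l^2 + 8*l*p + p^2)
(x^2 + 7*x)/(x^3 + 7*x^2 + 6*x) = (x + 7)/(x^2 + 7*x + 6)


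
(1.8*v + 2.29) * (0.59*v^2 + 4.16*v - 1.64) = 1.062*v^3 + 8.8391*v^2 + 6.5744*v - 3.7556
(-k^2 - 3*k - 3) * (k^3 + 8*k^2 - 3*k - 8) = -k^5 - 11*k^4 - 24*k^3 - 7*k^2 + 33*k + 24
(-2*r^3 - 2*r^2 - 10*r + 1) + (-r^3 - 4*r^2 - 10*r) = -3*r^3 - 6*r^2 - 20*r + 1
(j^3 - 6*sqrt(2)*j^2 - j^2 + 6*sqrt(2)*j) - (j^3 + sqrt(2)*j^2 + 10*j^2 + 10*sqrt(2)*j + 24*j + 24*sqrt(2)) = -11*j^2 - 7*sqrt(2)*j^2 - 24*j - 4*sqrt(2)*j - 24*sqrt(2)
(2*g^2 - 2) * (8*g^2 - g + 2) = 16*g^4 - 2*g^3 - 12*g^2 + 2*g - 4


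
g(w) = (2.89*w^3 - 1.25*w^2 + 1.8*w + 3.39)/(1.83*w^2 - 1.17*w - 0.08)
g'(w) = (1.17 - 3.66*w)*(2.89*w^3 - 1.25*w^2 + 1.8*w + 3.39)/(1.83*w^2 - 1.17*w - 0.08)^2 + (8.67*w^2 - 2.5*w + 1.8)/(1.83*w^2 - 1.17*w - 0.08) = (5.2887*w^4 - 6.7626*w^3 - 2.5251*w^2 - 12.2074*w + 3.8223)/(3.3489*w^4 - 4.2822*w^3 + 1.0761*w^2 + 0.1872*w + 0.0064)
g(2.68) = 5.53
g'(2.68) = 0.97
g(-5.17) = -7.99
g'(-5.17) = 1.56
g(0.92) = 15.89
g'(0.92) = -71.55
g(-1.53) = -2.11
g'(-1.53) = 1.94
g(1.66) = 5.35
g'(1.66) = -1.55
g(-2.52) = -3.82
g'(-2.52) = 1.62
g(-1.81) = -2.63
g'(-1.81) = 1.77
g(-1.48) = -2.01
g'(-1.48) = 1.99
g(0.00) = -42.38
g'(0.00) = 597.23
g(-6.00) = -9.29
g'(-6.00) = 1.57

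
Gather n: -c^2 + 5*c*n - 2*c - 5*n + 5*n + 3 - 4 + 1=-c^2 + 5*c*n - 2*c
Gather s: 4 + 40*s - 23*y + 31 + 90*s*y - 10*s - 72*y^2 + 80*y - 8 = s*(90*y + 30) - 72*y^2 + 57*y + 27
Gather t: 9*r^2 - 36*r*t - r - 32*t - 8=9*r^2 - r + t*(-36*r - 32) - 8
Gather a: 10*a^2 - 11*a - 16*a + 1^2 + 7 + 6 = 10*a^2 - 27*a + 14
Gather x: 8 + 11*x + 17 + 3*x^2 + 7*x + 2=3*x^2 + 18*x + 27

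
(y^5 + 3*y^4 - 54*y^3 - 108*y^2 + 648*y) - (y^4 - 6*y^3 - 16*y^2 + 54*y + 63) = y^5 + 2*y^4 - 48*y^3 - 92*y^2 + 594*y - 63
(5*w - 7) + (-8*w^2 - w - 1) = -8*w^2 + 4*w - 8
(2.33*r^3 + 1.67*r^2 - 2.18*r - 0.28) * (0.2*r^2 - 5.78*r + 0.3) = 0.466*r^5 - 13.1334*r^4 - 9.3896*r^3 + 13.0454*r^2 + 0.9644*r - 0.084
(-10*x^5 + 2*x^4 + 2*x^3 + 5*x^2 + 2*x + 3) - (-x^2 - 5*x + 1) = -10*x^5 + 2*x^4 + 2*x^3 + 6*x^2 + 7*x + 2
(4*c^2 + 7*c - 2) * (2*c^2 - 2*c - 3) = 8*c^4 + 6*c^3 - 30*c^2 - 17*c + 6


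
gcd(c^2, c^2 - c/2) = c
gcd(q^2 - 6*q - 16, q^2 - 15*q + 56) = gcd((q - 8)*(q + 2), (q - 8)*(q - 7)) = q - 8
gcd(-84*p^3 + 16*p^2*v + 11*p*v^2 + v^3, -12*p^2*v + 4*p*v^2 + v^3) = 12*p^2 - 4*p*v - v^2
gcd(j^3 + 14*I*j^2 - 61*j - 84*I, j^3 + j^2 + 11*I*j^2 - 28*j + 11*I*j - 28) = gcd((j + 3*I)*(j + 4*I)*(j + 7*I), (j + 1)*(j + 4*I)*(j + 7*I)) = j^2 + 11*I*j - 28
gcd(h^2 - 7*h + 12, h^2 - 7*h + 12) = h^2 - 7*h + 12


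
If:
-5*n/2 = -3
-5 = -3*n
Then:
No Solution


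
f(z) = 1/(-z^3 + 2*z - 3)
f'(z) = (3*z^2 - 2)/(-z^3 + 2*z - 3)^2 = (3*z^2 - 2)/(z^3 - 2*z + 3)^2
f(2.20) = -0.11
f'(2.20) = 0.15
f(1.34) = -0.37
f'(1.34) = 0.46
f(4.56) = -0.01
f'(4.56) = 0.01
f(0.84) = -0.52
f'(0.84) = 0.03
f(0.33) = -0.42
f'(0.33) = -0.30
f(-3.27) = 0.04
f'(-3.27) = 0.05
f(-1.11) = -0.26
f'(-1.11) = 0.11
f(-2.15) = 0.38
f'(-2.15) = 1.70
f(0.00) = -0.33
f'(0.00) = -0.22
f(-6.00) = 0.00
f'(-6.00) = 0.00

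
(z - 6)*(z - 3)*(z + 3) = z^3 - 6*z^2 - 9*z + 54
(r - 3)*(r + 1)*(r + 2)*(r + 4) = r^4 + 4*r^3 - 7*r^2 - 34*r - 24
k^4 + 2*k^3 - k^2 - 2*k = k*(k - 1)*(k + 1)*(k + 2)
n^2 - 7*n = n*(n - 7)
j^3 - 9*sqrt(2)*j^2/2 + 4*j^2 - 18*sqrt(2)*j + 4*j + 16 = (j + 4)*(j - 4*sqrt(2))*(j - sqrt(2)/2)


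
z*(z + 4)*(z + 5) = z^3 + 9*z^2 + 20*z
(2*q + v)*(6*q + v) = 12*q^2 + 8*q*v + v^2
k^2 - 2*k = k*(k - 2)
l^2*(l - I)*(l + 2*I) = l^4 + I*l^3 + 2*l^2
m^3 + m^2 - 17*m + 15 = (m - 3)*(m - 1)*(m + 5)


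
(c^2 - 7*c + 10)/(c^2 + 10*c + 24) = (c^2 - 7*c + 10)/(c^2 + 10*c + 24)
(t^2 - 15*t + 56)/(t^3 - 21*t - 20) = (-t^2 + 15*t - 56)/(-t^3 + 21*t + 20)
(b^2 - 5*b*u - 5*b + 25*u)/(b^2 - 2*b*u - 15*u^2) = (b - 5)/(b + 3*u)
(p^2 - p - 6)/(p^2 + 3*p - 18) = (p + 2)/(p + 6)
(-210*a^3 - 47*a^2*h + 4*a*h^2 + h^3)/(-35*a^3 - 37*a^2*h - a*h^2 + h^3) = (6*a + h)/(a + h)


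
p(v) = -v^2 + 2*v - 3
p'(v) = 2 - 2*v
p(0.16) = -2.71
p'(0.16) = 1.68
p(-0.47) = -4.16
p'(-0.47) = 2.94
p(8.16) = -53.27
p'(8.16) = -14.32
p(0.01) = -2.98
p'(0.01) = 1.98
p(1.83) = -2.69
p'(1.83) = -1.66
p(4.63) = -15.18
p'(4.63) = -7.26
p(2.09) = -3.19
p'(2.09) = -2.18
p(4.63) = -15.18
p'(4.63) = -7.26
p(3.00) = -6.00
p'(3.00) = -4.00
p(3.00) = -6.00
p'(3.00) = -4.00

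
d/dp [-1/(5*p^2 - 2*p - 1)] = 2*(5*p - 1)/(-5*p^2 + 2*p + 1)^2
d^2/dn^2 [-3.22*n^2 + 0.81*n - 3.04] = -6.44000000000000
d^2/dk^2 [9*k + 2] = 0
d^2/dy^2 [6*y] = 0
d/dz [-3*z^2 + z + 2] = 1 - 6*z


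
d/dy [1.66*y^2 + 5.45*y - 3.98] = 3.32*y + 5.45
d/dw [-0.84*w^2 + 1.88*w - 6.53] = 1.88 - 1.68*w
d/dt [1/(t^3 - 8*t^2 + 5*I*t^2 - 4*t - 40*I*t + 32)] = (-3*t^2 + 16*t - 10*I*t + 4 + 40*I)/(t^3 - 8*t^2 + 5*I*t^2 - 4*t - 40*I*t + 32)^2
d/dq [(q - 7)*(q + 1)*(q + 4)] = 3*q^2 - 4*q - 31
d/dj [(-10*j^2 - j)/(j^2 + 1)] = (j^2 - 20*j - 1)/(j^4 + 2*j^2 + 1)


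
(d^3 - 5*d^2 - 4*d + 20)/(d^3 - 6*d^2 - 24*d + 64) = (d^2 - 3*d - 10)/(d^2 - 4*d - 32)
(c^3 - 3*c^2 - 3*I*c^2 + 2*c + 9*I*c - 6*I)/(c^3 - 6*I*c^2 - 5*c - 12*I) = (c^2 - 3*c + 2)/(c^2 - 3*I*c + 4)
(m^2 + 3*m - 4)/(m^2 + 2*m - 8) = (m - 1)/(m - 2)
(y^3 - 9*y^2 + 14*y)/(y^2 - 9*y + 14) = y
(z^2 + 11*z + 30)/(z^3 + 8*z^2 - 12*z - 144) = (z + 5)/(z^2 + 2*z - 24)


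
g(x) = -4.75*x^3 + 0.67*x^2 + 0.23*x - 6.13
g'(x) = -14.25*x^2 + 1.34*x + 0.23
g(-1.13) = 1.32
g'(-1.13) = -19.48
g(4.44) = -407.66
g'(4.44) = -274.74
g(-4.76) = 520.24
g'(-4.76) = -329.02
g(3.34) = -174.87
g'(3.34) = -154.26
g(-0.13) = -6.14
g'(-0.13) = -0.19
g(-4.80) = 533.51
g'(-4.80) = -334.52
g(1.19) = -12.91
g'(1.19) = -18.35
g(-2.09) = 39.68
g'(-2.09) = -64.82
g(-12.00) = 8295.59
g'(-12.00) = -2067.85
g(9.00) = -3412.54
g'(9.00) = -1141.96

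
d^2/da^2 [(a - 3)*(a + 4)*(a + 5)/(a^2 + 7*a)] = 120*(-3*a^2 - 21*a - 49)/(a^3*(a^3 + 21*a^2 + 147*a + 343))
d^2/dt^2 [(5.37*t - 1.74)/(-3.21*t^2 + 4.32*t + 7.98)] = ((5.37*t - 1.74)*(6.42*t - 4.32)*(12.84*t - 8.64) + (103.4262*t - 57.5676)*(-3.21*t^2 + 4.32*t + 7.98))/(-3.21*t^2 + 4.32*t + 7.98)^3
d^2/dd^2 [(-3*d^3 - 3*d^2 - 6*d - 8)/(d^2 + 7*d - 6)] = 100*(-3*d^3 + 6*d^2 - 12*d - 16)/(d^6 + 21*d^5 + 129*d^4 + 91*d^3 - 774*d^2 + 756*d - 216)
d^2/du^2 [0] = 0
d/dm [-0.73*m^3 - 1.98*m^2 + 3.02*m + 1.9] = -2.19*m^2 - 3.96*m + 3.02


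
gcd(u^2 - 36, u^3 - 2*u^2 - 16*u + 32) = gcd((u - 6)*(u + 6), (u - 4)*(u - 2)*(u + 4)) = 1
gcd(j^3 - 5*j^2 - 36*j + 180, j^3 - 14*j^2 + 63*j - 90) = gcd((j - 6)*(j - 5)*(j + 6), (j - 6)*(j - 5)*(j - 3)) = j^2 - 11*j + 30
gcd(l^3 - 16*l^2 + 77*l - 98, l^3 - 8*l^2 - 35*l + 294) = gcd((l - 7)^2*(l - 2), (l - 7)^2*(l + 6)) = l^2 - 14*l + 49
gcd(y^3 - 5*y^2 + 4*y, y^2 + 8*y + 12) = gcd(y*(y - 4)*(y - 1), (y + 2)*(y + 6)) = 1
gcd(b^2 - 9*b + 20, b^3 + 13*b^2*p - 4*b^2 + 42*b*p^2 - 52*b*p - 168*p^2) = b - 4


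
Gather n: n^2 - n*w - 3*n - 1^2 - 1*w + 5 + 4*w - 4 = n^2 + n*(-w - 3) + 3*w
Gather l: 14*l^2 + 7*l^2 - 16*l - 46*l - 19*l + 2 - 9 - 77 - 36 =21*l^2 - 81*l - 120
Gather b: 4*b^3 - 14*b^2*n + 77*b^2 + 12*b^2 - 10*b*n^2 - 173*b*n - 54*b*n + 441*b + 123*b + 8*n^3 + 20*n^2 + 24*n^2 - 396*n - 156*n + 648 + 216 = 4*b^3 + b^2*(89 - 14*n) + b*(-10*n^2 - 227*n + 564) + 8*n^3 + 44*n^2 - 552*n + 864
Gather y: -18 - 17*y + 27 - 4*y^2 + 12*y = -4*y^2 - 5*y + 9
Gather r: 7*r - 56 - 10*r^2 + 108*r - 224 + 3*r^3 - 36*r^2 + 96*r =3*r^3 - 46*r^2 + 211*r - 280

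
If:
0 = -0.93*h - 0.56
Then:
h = -0.60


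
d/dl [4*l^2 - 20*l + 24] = 8*l - 20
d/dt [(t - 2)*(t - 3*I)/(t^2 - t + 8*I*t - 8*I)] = (t^2*(1 + 11*I) - 28*I*t + 24 + 22*I)/(t^4 + t^3*(-2 + 16*I) + t^2*(-63 - 32*I) + t*(128 + 16*I) - 64)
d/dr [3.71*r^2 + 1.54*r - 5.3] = 7.42*r + 1.54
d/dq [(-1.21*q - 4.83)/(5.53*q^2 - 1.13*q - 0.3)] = (6.6913*q^2 + 53.4198*q - 5.0949)/(30.5809*q^4 - 12.4978*q^3 - 2.0411*q^2 + 0.678*q + 0.09)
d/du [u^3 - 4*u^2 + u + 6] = 3*u^2 - 8*u + 1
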